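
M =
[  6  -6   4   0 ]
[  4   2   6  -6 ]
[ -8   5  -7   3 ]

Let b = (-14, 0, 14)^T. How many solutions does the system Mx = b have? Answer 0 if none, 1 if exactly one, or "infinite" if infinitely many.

infinite

Row reduce the augmented matrix [M | b].
R2 ← R2 − (2/3)·R1: [0, 6, 10/3, -6, 28/3]
R3 ← R3 + (4/3)·R1: [0, -3, -5/3, 3, -14/3]
R3 ← R3 + (1/2)·R2: [0, 0, 0, 0, 0]
The echelon form has 2 nonzero rows, and every pivot lies in the first 4 columns, so rank(M) = rank([M|b]) = 2.
The system is consistent.
rank = 2 < 4 unknowns, so there are infinitely many solutions.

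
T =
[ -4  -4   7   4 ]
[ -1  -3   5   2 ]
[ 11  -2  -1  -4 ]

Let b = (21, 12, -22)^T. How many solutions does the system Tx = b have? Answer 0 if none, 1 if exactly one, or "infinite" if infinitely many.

infinite

Row reduce the augmented matrix [T | b].
R2 ← R2 − (1/4)·R1: [0, -2, 13/4, 1, 27/4]
R3 ← R3 + (11/4)·R1: [0, -13, 73/4, 7, 143/4]
R3 ← R3 − (13/2)·R2: [0, 0, -23/8, 1/2, -65/8]
The echelon form has 3 nonzero rows, and every pivot lies in the first 4 columns, so rank(T) = rank([T|b]) = 3.
The system is consistent.
rank = 3 < 4 unknowns, so there are infinitely many solutions.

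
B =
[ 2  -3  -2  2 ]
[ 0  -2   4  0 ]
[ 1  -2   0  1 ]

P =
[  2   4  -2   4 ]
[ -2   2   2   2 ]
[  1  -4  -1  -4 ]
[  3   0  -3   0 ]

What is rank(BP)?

First compute BP:
[[ 14,  10, -14,  10],
 [  8, -20,  -8, -20],
 [  9,   0,  -9,   0]]
Now row reduce the product.
R2 ← R2 − (4/7)·R1: [0, -180/7, 0, -180/7]
R3 ← R3 − (9/14)·R1: [0, -45/7, 0, -45/7]
R3 ← R3 − (1/4)·R2: [0, 0, 0, 0]
2 nonzero rows, so rank(BP) = 2.

2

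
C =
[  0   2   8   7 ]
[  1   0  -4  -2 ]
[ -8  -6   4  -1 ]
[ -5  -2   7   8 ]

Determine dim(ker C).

Row reduce to echelon form.
Swap R1 ↔ R2
R3 ← R3 + (8)·R1: [0, -6, -28, -17]
R4 ← R4 + (5)·R1: [0, -2, -13, -2]
R3 ← R3 + (3)·R2: [0, 0, -4, 4]
R4 ← R4 + R2: [0, 0, -5, 5]
R4 ← R4 − (5/4)·R3: [0, 0, 0, 0]
3 nonzero rows, so rank(C) = 3.
C has 4 columns; by rank–nullity, nullity = 4 − 3 = 1.

1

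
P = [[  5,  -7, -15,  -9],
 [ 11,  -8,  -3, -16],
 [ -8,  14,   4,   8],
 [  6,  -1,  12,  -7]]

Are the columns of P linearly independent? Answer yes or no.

no

Row reduce P to echelon form.
R2 ← R2 − (11/5)·R1: [0, 37/5, 30, 19/5]
R3 ← R3 + (8/5)·R1: [0, 14/5, -20, -32/5]
R4 ← R4 − (6/5)·R1: [0, 37/5, 30, 19/5]
R3 ← R3 − (14/37)·R2: [0, 0, -1160/37, -290/37]
R4 ← R4 − R2: [0, 0, 0, 0]
3 pivots among 4 columns.
Only 3 < 4 pivot columns, so the columns are linearly dependent.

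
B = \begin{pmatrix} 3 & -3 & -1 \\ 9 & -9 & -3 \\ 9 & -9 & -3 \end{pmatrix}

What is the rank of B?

Row reduce to echelon form.
R2 ← R2 − (3)·R1: [0, 0, 0]
R3 ← R3 − (3)·R1: [0, 0, 0]
Echelon form has 1 nonzero row, so rank(B) = 1.

1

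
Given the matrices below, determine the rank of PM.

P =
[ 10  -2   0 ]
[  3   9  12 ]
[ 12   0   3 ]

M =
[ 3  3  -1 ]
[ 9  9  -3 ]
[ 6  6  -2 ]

First compute PM:
[[ 12,  12,  -4],
 [162, 162, -54],
 [ 54,  54, -18]]
Now row reduce the product.
R2 ← R2 − (27/2)·R1: [0, 0, 0]
R3 ← R3 − (9/2)·R1: [0, 0, 0]
1 nonzero row, so rank(PM) = 1.

1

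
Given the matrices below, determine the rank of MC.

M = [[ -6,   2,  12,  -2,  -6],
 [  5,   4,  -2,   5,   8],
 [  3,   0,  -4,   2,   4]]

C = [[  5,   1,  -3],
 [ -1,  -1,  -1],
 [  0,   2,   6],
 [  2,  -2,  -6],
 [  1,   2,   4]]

First compute MC:
[[-42,   8,  76],
 [ 39,   3, -29],
 [ 23,  -1, -29]]
Now row reduce the product.
R2 ← R2 + (13/14)·R1: [0, 73/7, 291/7]
R3 ← R3 + (23/42)·R1: [0, 71/21, 265/21]
R3 ← R3 − (71/219)·R2: [0, 0, -188/219]
3 nonzero rows, so rank(MC) = 3.

3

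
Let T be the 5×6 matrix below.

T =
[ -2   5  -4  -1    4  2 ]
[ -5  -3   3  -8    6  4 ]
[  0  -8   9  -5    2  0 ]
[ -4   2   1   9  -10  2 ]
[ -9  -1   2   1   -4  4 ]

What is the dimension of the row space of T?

Row reduce to echelon form.
R2 ← R2 − (5/2)·R1: [0, -31/2, 13, -11/2, -4, -1]
R4 ← R4 − (2)·R1: [0, -8, 9, 11, -18, -2]
R5 ← R5 − (9/2)·R1: [0, -47/2, 20, 11/2, -22, -5]
R3 ← R3 − (16/31)·R2: [0, 0, 71/31, -67/31, 126/31, 16/31]
R4 ← R4 − (16/31)·R2: [0, 0, 71/31, 429/31, -494/31, -46/31]
R5 ← R5 − (47/31)·R2: [0, 0, 9/31, 429/31, -494/31, -108/31]
R4 ← R4 − R3: [0, 0, 0, 16, -20, -2]
R5 ← R5 − (9/71)·R3: [0, 0, 0, 1002/71, -1168/71, -252/71]
R5 ← R5 − (501/568)·R4: [0, 0, 0, 0, 169/142, -507/284]
Echelon form has 5 nonzero rows, so rank(T) = 5.
The row space has dimension equal to the rank: 5.

5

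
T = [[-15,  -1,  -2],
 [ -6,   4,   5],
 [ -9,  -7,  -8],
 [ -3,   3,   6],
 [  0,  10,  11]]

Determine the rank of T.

3

Row reduce to echelon form.
R2 ← R2 − (2/5)·R1: [0, 22/5, 29/5]
R3 ← R3 − (3/5)·R1: [0, -32/5, -34/5]
R4 ← R4 − (1/5)·R1: [0, 16/5, 32/5]
R3 ← R3 + (16/11)·R2: [0, 0, 18/11]
R4 ← R4 − (8/11)·R2: [0, 0, 24/11]
R5 ← R5 − (25/11)·R2: [0, 0, -24/11]
R4 ← R4 − (4/3)·R3: [0, 0, 0]
R5 ← R5 + (4/3)·R3: [0, 0, 0]
Echelon form has 3 nonzero rows, so rank(T) = 3.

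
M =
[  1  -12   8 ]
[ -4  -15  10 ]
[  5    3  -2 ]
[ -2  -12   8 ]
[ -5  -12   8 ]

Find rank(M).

Row reduce to echelon form.
R2 ← R2 + (4)·R1: [0, -63, 42]
R3 ← R3 − (5)·R1: [0, 63, -42]
R4 ← R4 + (2)·R1: [0, -36, 24]
R5 ← R5 + (5)·R1: [0, -72, 48]
R3 ← R3 + R2: [0, 0, 0]
R4 ← R4 − (4/7)·R2: [0, 0, 0]
R5 ← R5 − (8/7)·R2: [0, 0, 0]
Echelon form has 2 nonzero rows, so rank(M) = 2.

2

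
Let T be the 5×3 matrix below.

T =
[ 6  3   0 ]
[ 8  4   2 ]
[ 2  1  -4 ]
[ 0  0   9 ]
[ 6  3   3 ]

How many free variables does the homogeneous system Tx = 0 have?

1

Row reduce to echelon form.
R2 ← R2 − (4/3)·R1: [0, 0, 2]
R3 ← R3 − (1/3)·R1: [0, 0, -4]
R5 ← R5 − R1: [0, 0, 3]
R3 ← R3 + (2)·R2: [0, 0, 0]
R4 ← R4 − (9/2)·R2: [0, 0, 0]
R5 ← R5 − (3/2)·R2: [0, 0, 0]
2 nonzero rows, so rank(T) = 2.
T has 3 columns; by rank–nullity, nullity = 3 − 2 = 1.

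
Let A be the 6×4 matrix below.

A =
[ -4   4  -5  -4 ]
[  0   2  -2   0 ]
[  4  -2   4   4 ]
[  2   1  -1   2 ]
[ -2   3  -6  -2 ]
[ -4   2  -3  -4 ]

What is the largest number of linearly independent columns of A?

3

Row reduce to echelon form.
R3 ← R3 + R1: [0, 2, -1, 0]
R4 ← R4 + (1/2)·R1: [0, 3, -7/2, 0]
R5 ← R5 − (1/2)·R1: [0, 1, -7/2, 0]
R6 ← R6 − R1: [0, -2, 2, 0]
R3 ← R3 − R2: [0, 0, 1, 0]
R4 ← R4 − (3/2)·R2: [0, 0, -1/2, 0]
R5 ← R5 − (1/2)·R2: [0, 0, -5/2, 0]
R6 ← R6 + R2: [0, 0, 0, 0]
R4 ← R4 + (1/2)·R3: [0, 0, 0, 0]
R5 ← R5 + (5/2)·R3: [0, 0, 0, 0]
Echelon form has 3 nonzero rows, so rank(A) = 3.
The rank gives the maximum number of linearly independent columns: 3.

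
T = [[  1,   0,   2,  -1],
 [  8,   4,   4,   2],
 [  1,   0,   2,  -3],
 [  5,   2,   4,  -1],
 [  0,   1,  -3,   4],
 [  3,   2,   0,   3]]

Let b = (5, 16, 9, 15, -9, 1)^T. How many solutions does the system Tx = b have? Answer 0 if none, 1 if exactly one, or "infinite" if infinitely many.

Row reduce the augmented matrix [T | b].
R2 ← R2 − (8)·R1: [0, 4, -12, 10, -24]
R3 ← R3 − R1: [0, 0, 0, -2, 4]
R4 ← R4 − (5)·R1: [0, 2, -6, 4, -10]
R6 ← R6 − (3)·R1: [0, 2, -6, 6, -14]
R4 ← R4 − (1/2)·R2: [0, 0, 0, -1, 2]
R5 ← R5 − (1/4)·R2: [0, 0, 0, 3/2, -3]
R6 ← R6 − (1/2)·R2: [0, 0, 0, 1, -2]
R4 ← R4 − (1/2)·R3: [0, 0, 0, 0, 0]
R5 ← R5 + (3/4)·R3: [0, 0, 0, 0, 0]
R6 ← R6 + (1/2)·R3: [0, 0, 0, 0, 0]
The echelon form has 3 nonzero rows, and every pivot lies in the first 4 columns, so rank(T) = rank([T|b]) = 3.
The system is consistent.
rank = 3 < 4 unknowns, so there are infinitely many solutions.

infinite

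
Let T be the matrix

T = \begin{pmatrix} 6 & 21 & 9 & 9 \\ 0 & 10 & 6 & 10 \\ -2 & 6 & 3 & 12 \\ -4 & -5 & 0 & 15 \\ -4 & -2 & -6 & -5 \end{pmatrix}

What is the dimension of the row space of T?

4

Row reduce to echelon form.
R3 ← R3 + (1/3)·R1: [0, 13, 6, 15]
R4 ← R4 + (2/3)·R1: [0, 9, 6, 21]
R5 ← R5 + (2/3)·R1: [0, 12, 0, 1]
R3 ← R3 − (13/10)·R2: [0, 0, -9/5, 2]
R4 ← R4 − (9/10)·R2: [0, 0, 3/5, 12]
R5 ← R5 − (6/5)·R2: [0, 0, -36/5, -11]
R4 ← R4 + (1/3)·R3: [0, 0, 0, 38/3]
R5 ← R5 − (4)·R3: [0, 0, 0, -19]
R5 ← R5 + (3/2)·R4: [0, 0, 0, 0]
Echelon form has 4 nonzero rows, so rank(T) = 4.
The row space has dimension equal to the rank: 4.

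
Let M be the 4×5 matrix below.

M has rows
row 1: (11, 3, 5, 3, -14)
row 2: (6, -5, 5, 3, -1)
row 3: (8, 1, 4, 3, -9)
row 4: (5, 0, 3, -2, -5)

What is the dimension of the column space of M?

3

Row reduce to echelon form.
R2 ← R2 − (6/11)·R1: [0, -73/11, 25/11, 15/11, 73/11]
R3 ← R3 − (8/11)·R1: [0, -13/11, 4/11, 9/11, 13/11]
R4 ← R4 − (5/11)·R1: [0, -15/11, 8/11, -37/11, 15/11]
R3 ← R3 − (13/73)·R2: [0, 0, -3/73, 42/73, 0]
R4 ← R4 − (15/73)·R2: [0, 0, 19/73, -266/73, 0]
R4 ← R4 + (19/3)·R3: [0, 0, 0, 0, 0]
Echelon form has 3 nonzero rows, so rank(M) = 3.
The column space has dimension equal to the rank: 3.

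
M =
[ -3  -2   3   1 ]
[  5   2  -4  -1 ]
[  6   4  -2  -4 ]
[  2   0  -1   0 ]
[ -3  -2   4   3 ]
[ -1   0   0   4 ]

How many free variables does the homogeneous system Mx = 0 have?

Row reduce to echelon form.
R2 ← R2 + (5/3)·R1: [0, -4/3, 1, 2/3]
R3 ← R3 + (2)·R1: [0, 0, 4, -2]
R4 ← R4 + (2/3)·R1: [0, -4/3, 1, 2/3]
R5 ← R5 − R1: [0, 0, 1, 2]
R6 ← R6 − (1/3)·R1: [0, 2/3, -1, 11/3]
R4 ← R4 − R2: [0, 0, 0, 0]
R6 ← R6 + (1/2)·R2: [0, 0, -1/2, 4]
R5 ← R5 − (1/4)·R3: [0, 0, 0, 5/2]
R6 ← R6 + (1/8)·R3: [0, 0, 0, 15/4]
Swap R4 ↔ R5
R6 ← R6 − (3/2)·R4: [0, 0, 0, 0]
4 nonzero rows, so rank(M) = 4.
M has 4 columns; by rank–nullity, nullity = 4 − 4 = 0.

0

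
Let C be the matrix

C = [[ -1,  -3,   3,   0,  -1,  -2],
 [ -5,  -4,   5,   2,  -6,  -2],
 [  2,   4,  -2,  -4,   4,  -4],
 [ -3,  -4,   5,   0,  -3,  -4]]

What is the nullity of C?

3

Row reduce to echelon form.
R2 ← R2 − (5)·R1: [0, 11, -10, 2, -1, 8]
R3 ← R3 + (2)·R1: [0, -2, 4, -4, 2, -8]
R4 ← R4 − (3)·R1: [0, 5, -4, 0, 0, 2]
R3 ← R3 + (2/11)·R2: [0, 0, 24/11, -40/11, 20/11, -72/11]
R4 ← R4 − (5/11)·R2: [0, 0, 6/11, -10/11, 5/11, -18/11]
R4 ← R4 − (1/4)·R3: [0, 0, 0, 0, 0, 0]
3 nonzero rows, so rank(C) = 3.
C has 6 columns; by rank–nullity, nullity = 6 − 3 = 3.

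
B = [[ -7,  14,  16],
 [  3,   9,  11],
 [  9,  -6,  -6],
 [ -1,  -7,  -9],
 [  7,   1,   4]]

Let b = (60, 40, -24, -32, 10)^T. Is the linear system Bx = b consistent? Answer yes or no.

yes

Row reduce the augmented matrix [B | b].
R2 ← R2 + (3/7)·R1: [0, 15, 125/7, 460/7]
R3 ← R3 + (9/7)·R1: [0, 12, 102/7, 372/7]
R4 ← R4 − (1/7)·R1: [0, -9, -79/7, -284/7]
R5 ← R5 + R1: [0, 15, 20, 70]
R3 ← R3 − (4/5)·R2: [0, 0, 2/7, 4/7]
R4 ← R4 + (3/5)·R2: [0, 0, -4/7, -8/7]
R5 ← R5 − R2: [0, 0, 15/7, 30/7]
R4 ← R4 + (2)·R3: [0, 0, 0, 0]
R5 ← R5 − (15/2)·R3: [0, 0, 0, 0]
The echelon form has 3 nonzero rows, and every pivot lies in the first 3 columns, so rank(B) = rank([B|b]) = 3.
The system is consistent.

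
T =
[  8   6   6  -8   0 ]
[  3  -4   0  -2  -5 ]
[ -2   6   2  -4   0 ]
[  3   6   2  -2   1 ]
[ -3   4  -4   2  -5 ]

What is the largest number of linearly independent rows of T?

5

Row reduce to echelon form.
R2 ← R2 − (3/8)·R1: [0, -25/4, -9/4, 1, -5]
R3 ← R3 + (1/4)·R1: [0, 15/2, 7/2, -6, 0]
R4 ← R4 − (3/8)·R1: [0, 15/4, -1/4, 1, 1]
R5 ← R5 + (3/8)·R1: [0, 25/4, -7/4, -1, -5]
R3 ← R3 + (6/5)·R2: [0, 0, 4/5, -24/5, -6]
R4 ← R4 + (3/5)·R2: [0, 0, -8/5, 8/5, -2]
R5 ← R5 + R2: [0, 0, -4, 0, -10]
R4 ← R4 + (2)·R3: [0, 0, 0, -8, -14]
R5 ← R5 + (5)·R3: [0, 0, 0, -24, -40]
R5 ← R5 − (3)·R4: [0, 0, 0, 0, 2]
Echelon form has 5 nonzero rows, so rank(T) = 5.
The rank gives the maximum number of linearly independent rows: 5.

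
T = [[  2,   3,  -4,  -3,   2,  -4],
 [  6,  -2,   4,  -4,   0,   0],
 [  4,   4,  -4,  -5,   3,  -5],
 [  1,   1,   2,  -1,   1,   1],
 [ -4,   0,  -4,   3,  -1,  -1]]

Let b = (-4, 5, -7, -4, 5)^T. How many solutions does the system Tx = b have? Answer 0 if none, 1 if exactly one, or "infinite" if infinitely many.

0

Row reduce the augmented matrix [T | b].
R2 ← R2 − (3)·R1: [0, -11, 16, 5, -6, 12, 17]
R3 ← R3 − (2)·R1: [0, -2, 4, 1, -1, 3, 1]
R4 ← R4 − (1/2)·R1: [0, -1/2, 4, 1/2, 0, 3, -2]
R5 ← R5 + (2)·R1: [0, 6, -12, -3, 3, -9, -3]
R3 ← R3 − (2/11)·R2: [0, 0, 12/11, 1/11, 1/11, 9/11, -23/11]
R4 ← R4 − (1/22)·R2: [0, 0, 36/11, 3/11, 3/11, 27/11, -61/22]
R5 ← R5 + (6/11)·R2: [0, 0, -36/11, -3/11, -3/11, -27/11, 69/11]
R4 ← R4 − (3)·R3: [0, 0, 0, 0, 0, 0, 7/2]
R5 ← R5 + (3)·R3: [0, 0, 0, 0, 0, 0, 0]
The echelon form has 4 nonzero rows; the last pivot sits in the augmented column, so rank(T) = 3 but rank([T|b]) = 4.
Since the ranks differ, the system is inconsistent.
It has no solutions.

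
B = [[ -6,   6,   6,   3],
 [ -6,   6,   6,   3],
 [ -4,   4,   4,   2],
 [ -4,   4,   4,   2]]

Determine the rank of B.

Row reduce to echelon form.
R2 ← R2 − R1: [0, 0, 0, 0]
R3 ← R3 − (2/3)·R1: [0, 0, 0, 0]
R4 ← R4 − (2/3)·R1: [0, 0, 0, 0]
Echelon form has 1 nonzero row, so rank(B) = 1.

1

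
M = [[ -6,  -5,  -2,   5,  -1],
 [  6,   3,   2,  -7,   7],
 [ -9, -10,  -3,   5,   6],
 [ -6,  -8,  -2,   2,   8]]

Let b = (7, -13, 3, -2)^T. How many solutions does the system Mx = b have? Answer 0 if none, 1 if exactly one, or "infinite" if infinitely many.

infinite

Row reduce the augmented matrix [M | b].
R2 ← R2 + R1: [0, -2, 0, -2, 6, -6]
R3 ← R3 − (3/2)·R1: [0, -5/2, 0, -5/2, 15/2, -15/2]
R4 ← R4 − R1: [0, -3, 0, -3, 9, -9]
R3 ← R3 − (5/4)·R2: [0, 0, 0, 0, 0, 0]
R4 ← R4 − (3/2)·R2: [0, 0, 0, 0, 0, 0]
The echelon form has 2 nonzero rows, and every pivot lies in the first 5 columns, so rank(M) = rank([M|b]) = 2.
The system is consistent.
rank = 2 < 5 unknowns, so there are infinitely many solutions.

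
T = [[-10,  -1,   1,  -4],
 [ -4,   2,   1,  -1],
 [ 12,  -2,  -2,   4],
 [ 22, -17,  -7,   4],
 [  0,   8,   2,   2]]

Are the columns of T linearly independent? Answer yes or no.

Row reduce T to echelon form.
R2 ← R2 − (2/5)·R1: [0, 12/5, 3/5, 3/5]
R3 ← R3 + (6/5)·R1: [0, -16/5, -4/5, -4/5]
R4 ← R4 + (11/5)·R1: [0, -96/5, -24/5, -24/5]
R3 ← R3 + (4/3)·R2: [0, 0, 0, 0]
R4 ← R4 + (8)·R2: [0, 0, 0, 0]
R5 ← R5 − (10/3)·R2: [0, 0, 0, 0]
2 pivots among 4 columns.
Only 2 < 4 pivot columns, so the columns are linearly dependent.

no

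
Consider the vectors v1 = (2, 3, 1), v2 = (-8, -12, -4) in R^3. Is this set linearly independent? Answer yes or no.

no

Form the matrix with these vectors as rows and row reduce.
R2 ← R2 + (4)·R1: [0, 0, 0]
1 nonzero row, so the 2 vectors span a space of dimension 1.
Since 1 < 2, the vectors are linearly dependent.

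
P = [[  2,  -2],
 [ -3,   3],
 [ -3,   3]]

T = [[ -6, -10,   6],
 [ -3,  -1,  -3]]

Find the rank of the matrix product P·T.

1

First compute PT:
[[ -6, -18,  18],
 [  9,  27, -27],
 [  9,  27, -27]]
Now row reduce the product.
R2 ← R2 + (3/2)·R1: [0, 0, 0]
R3 ← R3 + (3/2)·R1: [0, 0, 0]
1 nonzero row, so rank(PT) = 1.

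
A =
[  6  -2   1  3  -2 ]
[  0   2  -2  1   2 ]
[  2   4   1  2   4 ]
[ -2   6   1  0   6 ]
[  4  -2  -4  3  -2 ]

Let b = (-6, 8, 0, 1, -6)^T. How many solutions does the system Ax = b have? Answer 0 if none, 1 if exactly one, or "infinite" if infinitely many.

0

Row reduce the augmented matrix [A | b].
R3 ← R3 − (1/3)·R1: [0, 14/3, 2/3, 1, 14/3, 2]
R4 ← R4 + (1/3)·R1: [0, 16/3, 4/3, 1, 16/3, -1]
R5 ← R5 − (2/3)·R1: [0, -2/3, -14/3, 1, -2/3, -2]
R3 ← R3 − (7/3)·R2: [0, 0, 16/3, -4/3, 0, -50/3]
R4 ← R4 − (8/3)·R2: [0, 0, 20/3, -5/3, 0, -67/3]
R5 ← R5 + (1/3)·R2: [0, 0, -16/3, 4/3, 0, 2/3]
R4 ← R4 − (5/4)·R3: [0, 0, 0, 0, 0, -3/2]
R5 ← R5 + R3: [0, 0, 0, 0, 0, -16]
R5 ← R5 − (32/3)·R4: [0, 0, 0, 0, 0, 0]
The echelon form has 4 nonzero rows; the last pivot sits in the augmented column, so rank(A) = 3 but rank([A|b]) = 4.
Since the ranks differ, the system is inconsistent.
It has no solutions.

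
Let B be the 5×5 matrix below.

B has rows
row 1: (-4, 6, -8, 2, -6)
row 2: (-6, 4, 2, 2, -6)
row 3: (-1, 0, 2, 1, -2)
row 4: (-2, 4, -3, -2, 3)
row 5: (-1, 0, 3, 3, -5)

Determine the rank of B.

4

Row reduce to echelon form.
R2 ← R2 − (3/2)·R1: [0, -5, 14, -1, 3]
R3 ← R3 − (1/4)·R1: [0, -3/2, 4, 1/2, -1/2]
R4 ← R4 − (1/2)·R1: [0, 1, 1, -3, 6]
R5 ← R5 − (1/4)·R1: [0, -3/2, 5, 5/2, -7/2]
R3 ← R3 − (3/10)·R2: [0, 0, -1/5, 4/5, -7/5]
R4 ← R4 + (1/5)·R2: [0, 0, 19/5, -16/5, 33/5]
R5 ← R5 − (3/10)·R2: [0, 0, 4/5, 14/5, -22/5]
R4 ← R4 + (19)·R3: [0, 0, 0, 12, -20]
R5 ← R5 + (4)·R3: [0, 0, 0, 6, -10]
R5 ← R5 − (1/2)·R4: [0, 0, 0, 0, 0]
Echelon form has 4 nonzero rows, so rank(B) = 4.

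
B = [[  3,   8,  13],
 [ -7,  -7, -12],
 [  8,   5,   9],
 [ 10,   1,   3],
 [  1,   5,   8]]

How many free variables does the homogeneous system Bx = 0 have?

1

Row reduce to echelon form.
R2 ← R2 + (7/3)·R1: [0, 35/3, 55/3]
R3 ← R3 − (8/3)·R1: [0, -49/3, -77/3]
R4 ← R4 − (10/3)·R1: [0, -77/3, -121/3]
R5 ← R5 − (1/3)·R1: [0, 7/3, 11/3]
R3 ← R3 + (7/5)·R2: [0, 0, 0]
R4 ← R4 + (11/5)·R2: [0, 0, 0]
R5 ← R5 − (1/5)·R2: [0, 0, 0]
2 nonzero rows, so rank(B) = 2.
B has 3 columns; by rank–nullity, nullity = 3 − 2 = 1.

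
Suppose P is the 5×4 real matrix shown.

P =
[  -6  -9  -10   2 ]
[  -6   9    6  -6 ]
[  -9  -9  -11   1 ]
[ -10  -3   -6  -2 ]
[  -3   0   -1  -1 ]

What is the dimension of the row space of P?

2

Row reduce to echelon form.
R2 ← R2 − R1: [0, 18, 16, -8]
R3 ← R3 − (3/2)·R1: [0, 9/2, 4, -2]
R4 ← R4 − (5/3)·R1: [0, 12, 32/3, -16/3]
R5 ← R5 − (1/2)·R1: [0, 9/2, 4, -2]
R3 ← R3 − (1/4)·R2: [0, 0, 0, 0]
R4 ← R4 − (2/3)·R2: [0, 0, 0, 0]
R5 ← R5 − (1/4)·R2: [0, 0, 0, 0]
Echelon form has 2 nonzero rows, so rank(P) = 2.
The row space has dimension equal to the rank: 2.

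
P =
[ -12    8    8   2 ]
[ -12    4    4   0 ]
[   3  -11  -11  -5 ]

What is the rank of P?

Row reduce to echelon form.
R2 ← R2 − R1: [0, -4, -4, -2]
R3 ← R3 + (1/4)·R1: [0, -9, -9, -9/2]
R3 ← R3 − (9/4)·R2: [0, 0, 0, 0]
Echelon form has 2 nonzero rows, so rank(P) = 2.

2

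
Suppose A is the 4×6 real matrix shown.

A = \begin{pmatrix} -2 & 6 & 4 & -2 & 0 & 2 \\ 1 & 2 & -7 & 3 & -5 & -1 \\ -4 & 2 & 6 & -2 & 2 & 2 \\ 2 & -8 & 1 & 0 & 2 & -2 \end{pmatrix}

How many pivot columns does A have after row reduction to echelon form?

Row reduce to echelon form.
R2 ← R2 + (1/2)·R1: [0, 5, -5, 2, -5, 0]
R3 ← R3 − (2)·R1: [0, -10, -2, 2, 2, -2]
R4 ← R4 + R1: [0, -2, 5, -2, 2, 0]
R3 ← R3 + (2)·R2: [0, 0, -12, 6, -8, -2]
R4 ← R4 + (2/5)·R2: [0, 0, 3, -6/5, 0, 0]
R4 ← R4 + (1/4)·R3: [0, 0, 0, 3/10, -2, -1/2]
Echelon form has 4 nonzero rows, so rank(A) = 4.
Each nonzero row contributes one pivot column: 4 pivot columns.

4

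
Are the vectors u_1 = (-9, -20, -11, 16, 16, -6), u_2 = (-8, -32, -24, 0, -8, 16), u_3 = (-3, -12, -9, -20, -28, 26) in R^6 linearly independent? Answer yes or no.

Form the matrix with these vectors as rows and row reduce.
R2 ← R2 − (8/9)·R1: [0, -128/9, -128/9, -128/9, -200/9, 64/3]
R3 ← R3 − (1/3)·R1: [0, -16/3, -16/3, -76/3, -100/3, 28]
R3 ← R3 − (3/8)·R2: [0, 0, 0, -20, -25, 20]
3 nonzero rows, so the 3 vectors span a space of dimension 3.
Since 3 = 3, the vectors are linearly independent.

yes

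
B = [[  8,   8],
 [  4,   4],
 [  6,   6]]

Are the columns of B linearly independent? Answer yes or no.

Row reduce B to echelon form.
R2 ← R2 − (1/2)·R1: [0, 0]
R3 ← R3 − (3/4)·R1: [0, 0]
1 pivot among 2 columns.
Only 1 < 2 pivot columns, so the columns are linearly dependent.

no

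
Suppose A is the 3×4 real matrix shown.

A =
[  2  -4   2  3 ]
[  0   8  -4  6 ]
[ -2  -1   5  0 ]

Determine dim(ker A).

Row reduce to echelon form.
R3 ← R3 + R1: [0, -5, 7, 3]
R3 ← R3 + (5/8)·R2: [0, 0, 9/2, 27/4]
3 nonzero rows, so rank(A) = 3.
A has 4 columns; by rank–nullity, nullity = 4 − 3 = 1.

1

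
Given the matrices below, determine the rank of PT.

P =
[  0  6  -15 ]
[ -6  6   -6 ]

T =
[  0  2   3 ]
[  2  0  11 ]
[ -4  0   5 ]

2

First compute PT:
[[ 72,   0,  -9],
 [ 36, -12,  18]]
Now row reduce the product.
R2 ← R2 − (1/2)·R1: [0, -12, 45/2]
2 nonzero rows, so rank(PT) = 2.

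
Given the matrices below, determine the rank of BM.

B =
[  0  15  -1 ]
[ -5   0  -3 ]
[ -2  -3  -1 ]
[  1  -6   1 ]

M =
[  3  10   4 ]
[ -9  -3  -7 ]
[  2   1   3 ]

2

First compute BM:
[[-137, -46, -108],
 [-21, -53, -29],
 [ 19, -12,  10],
 [ 59,  29,  49]]
Now row reduce the product.
R2 ← R2 − (21/137)·R1: [0, -6295/137, -1705/137]
R3 ← R3 + (19/137)·R1: [0, -2518/137, -682/137]
R4 ← R4 + (59/137)·R1: [0, 1259/137, 341/137]
R3 ← R3 − (2/5)·R2: [0, 0, 0]
R4 ← R4 + (1/5)·R2: [0, 0, 0]
2 nonzero rows, so rank(BM) = 2.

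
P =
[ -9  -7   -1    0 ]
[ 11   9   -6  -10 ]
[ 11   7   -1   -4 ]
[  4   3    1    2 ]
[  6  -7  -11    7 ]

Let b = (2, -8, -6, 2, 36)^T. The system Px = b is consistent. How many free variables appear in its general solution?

Row reduce the augmented matrix [P | b].
R2 ← R2 + (11/9)·R1: [0, 4/9, -65/9, -10, -50/9]
R3 ← R3 + (11/9)·R1: [0, -14/9, -20/9, -4, -32/9]
R4 ← R4 + (4/9)·R1: [0, -1/9, 5/9, 2, 26/9]
R5 ← R5 + (2/3)·R1: [0, -35/3, -35/3, 7, 112/3]
R3 ← R3 + (7/2)·R2: [0, 0, -55/2, -39, -23]
R4 ← R4 + (1/4)·R2: [0, 0, -5/4, -1/2, 3/2]
R5 ← R5 + (105/4)·R2: [0, 0, -805/4, -511/2, -217/2]
R4 ← R4 − (1/22)·R3: [0, 0, 0, 14/11, 28/11]
R5 ← R5 − (161/22)·R3: [0, 0, 0, 329/11, 658/11]
R5 ← R5 − (47/2)·R4: [0, 0, 0, 0, 0]
The echelon form has 4 nonzero rows, and every pivot lies in the first 4 columns, so rank(P) = rank([P|b]) = 4.
The system is consistent.
Free variables = (unknowns) − (rank) = 4 − 4 = 0.

0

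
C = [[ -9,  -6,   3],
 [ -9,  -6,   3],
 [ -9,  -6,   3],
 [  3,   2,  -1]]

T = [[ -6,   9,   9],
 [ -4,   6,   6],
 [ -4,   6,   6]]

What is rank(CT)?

1

First compute CT:
[[ 66, -99, -99],
 [ 66, -99, -99],
 [ 66, -99, -99],
 [-22,  33,  33]]
Now row reduce the product.
R2 ← R2 − R1: [0, 0, 0]
R3 ← R3 − R1: [0, 0, 0]
R4 ← R4 + (1/3)·R1: [0, 0, 0]
1 nonzero row, so rank(CT) = 1.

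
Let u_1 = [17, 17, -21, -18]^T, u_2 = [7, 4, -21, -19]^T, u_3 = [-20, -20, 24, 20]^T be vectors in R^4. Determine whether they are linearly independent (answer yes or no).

yes

Form the matrix with these vectors as rows and row reduce.
R2 ← R2 − (7/17)·R1: [0, -3, -210/17, -197/17]
R3 ← R3 + (20/17)·R1: [0, 0, -12/17, -20/17]
3 nonzero rows, so the 3 vectors span a space of dimension 3.
Since 3 = 3, the vectors are linearly independent.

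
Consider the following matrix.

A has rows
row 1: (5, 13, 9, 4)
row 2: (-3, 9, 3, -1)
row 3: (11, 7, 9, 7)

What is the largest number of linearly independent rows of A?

2

Row reduce to echelon form.
R2 ← R2 + (3/5)·R1: [0, 84/5, 42/5, 7/5]
R3 ← R3 − (11/5)·R1: [0, -108/5, -54/5, -9/5]
R3 ← R3 + (9/7)·R2: [0, 0, 0, 0]
Echelon form has 2 nonzero rows, so rank(A) = 2.
The rank gives the maximum number of linearly independent rows: 2.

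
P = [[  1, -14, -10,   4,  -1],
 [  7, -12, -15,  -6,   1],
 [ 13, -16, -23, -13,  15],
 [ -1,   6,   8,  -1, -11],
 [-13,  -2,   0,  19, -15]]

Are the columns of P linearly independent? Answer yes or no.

no

Row reduce P to echelon form.
R2 ← R2 − (7)·R1: [0, 86, 55, -34, 8]
R3 ← R3 − (13)·R1: [0, 166, 107, -65, 28]
R4 ← R4 + R1: [0, -8, -2, 3, -12]
R5 ← R5 + (13)·R1: [0, -184, -130, 71, -28]
R3 ← R3 − (83/43)·R2: [0, 0, 36/43, 27/43, 540/43]
R4 ← R4 + (4/43)·R2: [0, 0, 134/43, -7/43, -484/43]
R5 ← R5 + (92/43)·R2: [0, 0, -530/43, -75/43, -468/43]
R4 ← R4 − (67/18)·R3: [0, 0, 0, -5/2, -58]
R5 ← R5 + (265/18)·R3: [0, 0, 0, 15/2, 174]
R5 ← R5 + (3)·R4: [0, 0, 0, 0, 0]
4 pivots among 5 columns.
Only 4 < 5 pivot columns, so the columns are linearly dependent.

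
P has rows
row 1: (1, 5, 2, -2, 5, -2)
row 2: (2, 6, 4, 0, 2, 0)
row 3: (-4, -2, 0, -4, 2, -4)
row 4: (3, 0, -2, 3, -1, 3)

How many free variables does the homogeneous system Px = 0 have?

3

Row reduce to echelon form.
R2 ← R2 − (2)·R1: [0, -4, 0, 4, -8, 4]
R3 ← R3 + (4)·R1: [0, 18, 8, -12, 22, -12]
R4 ← R4 − (3)·R1: [0, -15, -8, 9, -16, 9]
R3 ← R3 + (9/2)·R2: [0, 0, 8, 6, -14, 6]
R4 ← R4 − (15/4)·R2: [0, 0, -8, -6, 14, -6]
R4 ← R4 + R3: [0, 0, 0, 0, 0, 0]
3 nonzero rows, so rank(P) = 3.
P has 6 columns; by rank–nullity, nullity = 6 − 3 = 3.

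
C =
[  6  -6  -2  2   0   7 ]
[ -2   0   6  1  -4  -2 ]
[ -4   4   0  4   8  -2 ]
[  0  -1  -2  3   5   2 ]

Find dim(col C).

4

Row reduce to echelon form.
R2 ← R2 + (1/3)·R1: [0, -2, 16/3, 5/3, -4, 1/3]
R3 ← R3 + (2/3)·R1: [0, 0, -4/3, 16/3, 8, 8/3]
R4 ← R4 − (1/2)·R2: [0, 0, -14/3, 13/6, 7, 11/6]
R4 ← R4 − (7/2)·R3: [0, 0, 0, -33/2, -21, -15/2]
Echelon form has 4 nonzero rows, so rank(C) = 4.
The column space has dimension equal to the rank: 4.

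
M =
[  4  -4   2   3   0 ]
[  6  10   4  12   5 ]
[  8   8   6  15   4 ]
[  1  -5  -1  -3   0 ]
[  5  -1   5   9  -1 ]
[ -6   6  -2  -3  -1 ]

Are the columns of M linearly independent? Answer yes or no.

no

Row reduce M to echelon form.
R2 ← R2 − (3/2)·R1: [0, 16, 1, 15/2, 5]
R3 ← R3 − (2)·R1: [0, 16, 2, 9, 4]
R4 ← R4 − (1/4)·R1: [0, -4, -3/2, -15/4, 0]
R5 ← R5 − (5/4)·R1: [0, 4, 5/2, 21/4, -1]
R6 ← R6 + (3/2)·R1: [0, 0, 1, 3/2, -1]
R3 ← R3 − R2: [0, 0, 1, 3/2, -1]
R4 ← R4 + (1/4)·R2: [0, 0, -5/4, -15/8, 5/4]
R5 ← R5 − (1/4)·R2: [0, 0, 9/4, 27/8, -9/4]
R4 ← R4 + (5/4)·R3: [0, 0, 0, 0, 0]
R5 ← R5 − (9/4)·R3: [0, 0, 0, 0, 0]
R6 ← R6 − R3: [0, 0, 0, 0, 0]
3 pivots among 5 columns.
Only 3 < 5 pivot columns, so the columns are linearly dependent.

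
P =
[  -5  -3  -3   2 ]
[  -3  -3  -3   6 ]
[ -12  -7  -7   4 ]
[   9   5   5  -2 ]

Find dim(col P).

2

Row reduce to echelon form.
R2 ← R2 − (3/5)·R1: [0, -6/5, -6/5, 24/5]
R3 ← R3 − (12/5)·R1: [0, 1/5, 1/5, -4/5]
R4 ← R4 + (9/5)·R1: [0, -2/5, -2/5, 8/5]
R3 ← R3 + (1/6)·R2: [0, 0, 0, 0]
R4 ← R4 − (1/3)·R2: [0, 0, 0, 0]
Echelon form has 2 nonzero rows, so rank(P) = 2.
The column space has dimension equal to the rank: 2.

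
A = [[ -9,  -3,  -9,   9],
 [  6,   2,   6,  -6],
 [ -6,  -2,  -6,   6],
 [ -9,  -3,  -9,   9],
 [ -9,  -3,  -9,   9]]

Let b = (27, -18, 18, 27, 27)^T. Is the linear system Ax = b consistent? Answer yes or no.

yes

Row reduce the augmented matrix [A | b].
R2 ← R2 + (2/3)·R1: [0, 0, 0, 0, 0]
R3 ← R3 − (2/3)·R1: [0, 0, 0, 0, 0]
R4 ← R4 − R1: [0, 0, 0, 0, 0]
R5 ← R5 − R1: [0, 0, 0, 0, 0]
The echelon form has 1 nonzero rows, and every pivot lies in the first 4 columns, so rank(A) = rank([A|b]) = 1.
The system is consistent.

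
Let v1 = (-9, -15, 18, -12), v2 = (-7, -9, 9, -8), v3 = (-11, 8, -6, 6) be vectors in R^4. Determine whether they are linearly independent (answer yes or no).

Form the matrix with these vectors as rows and row reduce.
R2 ← R2 − (7/9)·R1: [0, 8/3, -5, 4/3]
R3 ← R3 − (11/9)·R1: [0, 79/3, -28, 62/3]
R3 ← R3 − (79/8)·R2: [0, 0, 171/8, 15/2]
3 nonzero rows, so the 3 vectors span a space of dimension 3.
Since 3 = 3, the vectors are linearly independent.

yes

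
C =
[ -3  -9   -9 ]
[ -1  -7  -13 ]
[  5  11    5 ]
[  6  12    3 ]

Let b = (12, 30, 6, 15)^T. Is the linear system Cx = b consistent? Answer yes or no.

yes

Row reduce the augmented matrix [C | b].
R2 ← R2 − (1/3)·R1: [0, -4, -10, 26]
R3 ← R3 + (5/3)·R1: [0, -4, -10, 26]
R4 ← R4 + (2)·R1: [0, -6, -15, 39]
R3 ← R3 − R2: [0, 0, 0, 0]
R4 ← R4 − (3/2)·R2: [0, 0, 0, 0]
The echelon form has 2 nonzero rows, and every pivot lies in the first 3 columns, so rank(C) = rank([C|b]) = 2.
The system is consistent.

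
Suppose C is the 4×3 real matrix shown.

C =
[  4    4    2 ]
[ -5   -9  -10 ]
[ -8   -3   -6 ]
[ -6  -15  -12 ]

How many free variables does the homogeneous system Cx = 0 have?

Row reduce to echelon form.
R2 ← R2 + (5/4)·R1: [0, -4, -15/2]
R3 ← R3 + (2)·R1: [0, 5, -2]
R4 ← R4 + (3/2)·R1: [0, -9, -9]
R3 ← R3 + (5/4)·R2: [0, 0, -91/8]
R4 ← R4 − (9/4)·R2: [0, 0, 63/8]
R4 ← R4 + (9/13)·R3: [0, 0, 0]
3 nonzero rows, so rank(C) = 3.
C has 3 columns; by rank–nullity, nullity = 3 − 3 = 0.

0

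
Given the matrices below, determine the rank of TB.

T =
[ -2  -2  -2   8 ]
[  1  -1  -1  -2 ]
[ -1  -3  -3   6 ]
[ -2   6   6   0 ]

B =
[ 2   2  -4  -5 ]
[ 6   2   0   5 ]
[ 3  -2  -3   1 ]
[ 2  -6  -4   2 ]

2

First compute TB:
[[ -6, -52, -18,  14],
 [-11,  14,   7, -15],
 [-17, -38, -11,  -1],
 [ 50,  -4, -10,  46]]
Now row reduce the product.
R2 ← R2 − (11/6)·R1: [0, 328/3, 40, -122/3]
R3 ← R3 − (17/6)·R1: [0, 328/3, 40, -122/3]
R4 ← R4 + (25/3)·R1: [0, -1312/3, -160, 488/3]
R3 ← R3 − R2: [0, 0, 0, 0]
R4 ← R4 + (4)·R2: [0, 0, 0, 0]
2 nonzero rows, so rank(TB) = 2.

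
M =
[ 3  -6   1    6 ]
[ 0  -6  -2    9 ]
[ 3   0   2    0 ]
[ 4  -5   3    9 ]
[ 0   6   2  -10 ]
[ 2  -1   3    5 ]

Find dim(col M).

4

Row reduce to echelon form.
R3 ← R3 − R1: [0, 6, 1, -6]
R4 ← R4 − (4/3)·R1: [0, 3, 5/3, 1]
R6 ← R6 − (2/3)·R1: [0, 3, 7/3, 1]
R3 ← R3 + R2: [0, 0, -1, 3]
R4 ← R4 + (1/2)·R2: [0, 0, 2/3, 11/2]
R5 ← R5 + R2: [0, 0, 0, -1]
R6 ← R6 + (1/2)·R2: [0, 0, 4/3, 11/2]
R4 ← R4 + (2/3)·R3: [0, 0, 0, 15/2]
R6 ← R6 + (4/3)·R3: [0, 0, 0, 19/2]
R5 ← R5 + (2/15)·R4: [0, 0, 0, 0]
R6 ← R6 − (19/15)·R4: [0, 0, 0, 0]
Echelon form has 4 nonzero rows, so rank(M) = 4.
The column space has dimension equal to the rank: 4.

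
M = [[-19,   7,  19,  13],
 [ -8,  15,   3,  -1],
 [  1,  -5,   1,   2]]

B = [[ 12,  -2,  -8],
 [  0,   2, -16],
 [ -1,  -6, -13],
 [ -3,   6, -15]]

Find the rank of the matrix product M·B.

3

First compute MB:
[[-286,  16, -402],
 [-96,  22, -200],
 [  5,  -6,  29]]
Now row reduce the product.
R2 ← R2 − (48/143)·R1: [0, 2378/143, -9304/143]
R3 ← R3 + (5/286)·R1: [0, -818/143, 3142/143]
R3 ← R3 + (409/1189)·R2: [0, 0, -486/1189]
3 nonzero rows, so rank(MB) = 3.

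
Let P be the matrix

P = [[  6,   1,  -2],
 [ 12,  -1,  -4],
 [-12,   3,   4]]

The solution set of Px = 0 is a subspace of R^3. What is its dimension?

1

Row reduce to echelon form.
R2 ← R2 − (2)·R1: [0, -3, 0]
R3 ← R3 + (2)·R1: [0, 5, 0]
R3 ← R3 + (5/3)·R2: [0, 0, 0]
2 nonzero rows, so rank(P) = 2.
P has 3 columns; by rank–nullity, nullity = 3 − 2 = 1.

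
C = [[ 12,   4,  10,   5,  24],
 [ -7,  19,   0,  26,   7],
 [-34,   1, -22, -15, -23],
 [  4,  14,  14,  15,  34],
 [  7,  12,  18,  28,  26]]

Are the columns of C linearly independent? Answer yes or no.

Row reduce C to echelon form.
R2 ← R2 + (7/12)·R1: [0, 64/3, 35/6, 347/12, 21]
R3 ← R3 + (17/6)·R1: [0, 37/3, 19/3, -5/6, 45]
R4 ← R4 − (1/3)·R1: [0, 38/3, 32/3, 40/3, 26]
R5 ← R5 − (7/12)·R1: [0, 29/3, 73/6, 301/12, 12]
R3 ← R3 − (37/64)·R2: [0, 0, 379/128, -4493/256, 2103/64]
R4 ← R4 − (19/32)·R2: [0, 0, 461/64, -491/128, 433/32]
R5 ← R5 − (29/64)·R2: [0, 0, 1219/128, 3067/256, 159/64]
R4 ← R4 − (922/379)·R3: [0, 0, 0, 14728/379, -25168/379]
R5 ← R5 − (1219/379)·R3: [0, 0, 0, 25935/379, -39114/379]
R5 ← R5 − (3705/2104)·R4: [0, 0, 0, 0, 3612/263]
5 pivots among 5 columns.
Every column is a pivot column, so the columns are linearly independent.

yes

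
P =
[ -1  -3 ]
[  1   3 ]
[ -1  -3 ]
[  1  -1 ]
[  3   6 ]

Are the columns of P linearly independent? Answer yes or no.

Row reduce P to echelon form.
R2 ← R2 + R1: [0, 0]
R3 ← R3 − R1: [0, 0]
R4 ← R4 + R1: [0, -4]
R5 ← R5 + (3)·R1: [0, -3]
Swap R2 ↔ R4
R5 ← R5 − (3/4)·R2: [0, 0]
2 pivots among 2 columns.
Every column is a pivot column, so the columns are linearly independent.

yes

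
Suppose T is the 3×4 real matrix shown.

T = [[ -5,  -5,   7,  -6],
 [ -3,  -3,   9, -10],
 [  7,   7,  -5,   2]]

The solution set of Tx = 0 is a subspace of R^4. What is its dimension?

Row reduce to echelon form.
R2 ← R2 − (3/5)·R1: [0, 0, 24/5, -32/5]
R3 ← R3 + (7/5)·R1: [0, 0, 24/5, -32/5]
R3 ← R3 − R2: [0, 0, 0, 0]
2 nonzero rows, so rank(T) = 2.
T has 4 columns; by rank–nullity, nullity = 4 − 2 = 2.

2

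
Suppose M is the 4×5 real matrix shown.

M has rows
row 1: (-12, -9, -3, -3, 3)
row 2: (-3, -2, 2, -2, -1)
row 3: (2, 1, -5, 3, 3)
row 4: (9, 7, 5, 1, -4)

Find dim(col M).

2

Row reduce to echelon form.
R2 ← R2 − (1/4)·R1: [0, 1/4, 11/4, -5/4, -7/4]
R3 ← R3 + (1/6)·R1: [0, -1/2, -11/2, 5/2, 7/2]
R4 ← R4 + (3/4)·R1: [0, 1/4, 11/4, -5/4, -7/4]
R3 ← R3 + (2)·R2: [0, 0, 0, 0, 0]
R4 ← R4 − R2: [0, 0, 0, 0, 0]
Echelon form has 2 nonzero rows, so rank(M) = 2.
The column space has dimension equal to the rank: 2.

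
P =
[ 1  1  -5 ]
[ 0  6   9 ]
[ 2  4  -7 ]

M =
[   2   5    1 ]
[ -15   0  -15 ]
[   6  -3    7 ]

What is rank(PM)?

First compute PM:
[[-43,  20, -49],
 [-36, -27, -27],
 [-98,  31, -107]]
Now row reduce the product.
R2 ← R2 − (36/43)·R1: [0, -1881/43, 603/43]
R3 ← R3 − (98/43)·R1: [0, -627/43, 201/43]
R3 ← R3 − (1/3)·R2: [0, 0, 0]
2 nonzero rows, so rank(PM) = 2.

2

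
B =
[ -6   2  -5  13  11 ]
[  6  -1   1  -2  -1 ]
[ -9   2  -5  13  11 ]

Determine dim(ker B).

Row reduce to echelon form.
R2 ← R2 + R1: [0, 1, -4, 11, 10]
R3 ← R3 − (3/2)·R1: [0, -1, 5/2, -13/2, -11/2]
R3 ← R3 + R2: [0, 0, -3/2, 9/2, 9/2]
3 nonzero rows, so rank(B) = 3.
B has 5 columns; by rank–nullity, nullity = 5 − 3 = 2.

2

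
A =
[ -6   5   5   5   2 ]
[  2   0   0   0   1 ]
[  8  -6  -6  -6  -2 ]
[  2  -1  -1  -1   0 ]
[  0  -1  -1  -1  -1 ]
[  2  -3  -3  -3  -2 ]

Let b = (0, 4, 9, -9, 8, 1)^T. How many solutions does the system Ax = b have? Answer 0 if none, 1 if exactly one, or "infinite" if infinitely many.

Row reduce the augmented matrix [A | b].
R2 ← R2 + (1/3)·R1: [0, 5/3, 5/3, 5/3, 5/3, 4]
R3 ← R3 + (4/3)·R1: [0, 2/3, 2/3, 2/3, 2/3, 9]
R4 ← R4 + (1/3)·R1: [0, 2/3, 2/3, 2/3, 2/3, -9]
R6 ← R6 + (1/3)·R1: [0, -4/3, -4/3, -4/3, -4/3, 1]
R3 ← R3 − (2/5)·R2: [0, 0, 0, 0, 0, 37/5]
R4 ← R4 − (2/5)·R2: [0, 0, 0, 0, 0, -53/5]
R5 ← R5 + (3/5)·R2: [0, 0, 0, 0, 0, 52/5]
R6 ← R6 + (4/5)·R2: [0, 0, 0, 0, 0, 21/5]
R4 ← R4 + (53/37)·R3: [0, 0, 0, 0, 0, 0]
R5 ← R5 − (52/37)·R3: [0, 0, 0, 0, 0, 0]
R6 ← R6 − (21/37)·R3: [0, 0, 0, 0, 0, 0]
The echelon form has 3 nonzero rows; the last pivot sits in the augmented column, so rank(A) = 2 but rank([A|b]) = 3.
Since the ranks differ, the system is inconsistent.
It has no solutions.

0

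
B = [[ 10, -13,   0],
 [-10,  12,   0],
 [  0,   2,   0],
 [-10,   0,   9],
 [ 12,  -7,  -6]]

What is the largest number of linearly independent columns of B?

Row reduce to echelon form.
R2 ← R2 + R1: [0, -1, 0]
R4 ← R4 + R1: [0, -13, 9]
R5 ← R5 − (6/5)·R1: [0, 43/5, -6]
R3 ← R3 + (2)·R2: [0, 0, 0]
R4 ← R4 − (13)·R2: [0, 0, 9]
R5 ← R5 + (43/5)·R2: [0, 0, -6]
Swap R3 ↔ R4
R5 ← R5 + (2/3)·R3: [0, 0, 0]
Echelon form has 3 nonzero rows, so rank(B) = 3.
The rank gives the maximum number of linearly independent columns: 3.

3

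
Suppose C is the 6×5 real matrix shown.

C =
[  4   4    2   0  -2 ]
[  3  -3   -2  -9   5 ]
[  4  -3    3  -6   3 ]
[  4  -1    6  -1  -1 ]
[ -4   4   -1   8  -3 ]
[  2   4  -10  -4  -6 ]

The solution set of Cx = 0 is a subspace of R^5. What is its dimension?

1

Row reduce to echelon form.
R2 ← R2 − (3/4)·R1: [0, -6, -7/2, -9, 13/2]
R3 ← R3 − R1: [0, -7, 1, -6, 5]
R4 ← R4 − R1: [0, -5, 4, -1, 1]
R5 ← R5 + R1: [0, 8, 1, 8, -5]
R6 ← R6 − (1/2)·R1: [0, 2, -11, -4, -5]
R3 ← R3 − (7/6)·R2: [0, 0, 61/12, 9/2, -31/12]
R4 ← R4 − (5/6)·R2: [0, 0, 83/12, 13/2, -53/12]
R5 ← R5 + (4/3)·R2: [0, 0, -11/3, -4, 11/3]
R6 ← R6 + (1/3)·R2: [0, 0, -73/6, -7, -17/6]
R4 ← R4 − (83/61)·R3: [0, 0, 0, 23/61, -55/61]
R5 ← R5 + (44/61)·R3: [0, 0, 0, -46/61, 110/61]
R6 ← R6 + (146/61)·R3: [0, 0, 0, 230/61, -550/61]
R5 ← R5 + (2)·R4: [0, 0, 0, 0, 0]
R6 ← R6 − (10)·R4: [0, 0, 0, 0, 0]
4 nonzero rows, so rank(C) = 4.
C has 5 columns; by rank–nullity, nullity = 5 − 4 = 1.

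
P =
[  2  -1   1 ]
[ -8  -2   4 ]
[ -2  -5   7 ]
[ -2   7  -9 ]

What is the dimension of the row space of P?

Row reduce to echelon form.
R2 ← R2 + (4)·R1: [0, -6, 8]
R3 ← R3 + R1: [0, -6, 8]
R4 ← R4 + R1: [0, 6, -8]
R3 ← R3 − R2: [0, 0, 0]
R4 ← R4 + R2: [0, 0, 0]
Echelon form has 2 nonzero rows, so rank(P) = 2.
The row space has dimension equal to the rank: 2.

2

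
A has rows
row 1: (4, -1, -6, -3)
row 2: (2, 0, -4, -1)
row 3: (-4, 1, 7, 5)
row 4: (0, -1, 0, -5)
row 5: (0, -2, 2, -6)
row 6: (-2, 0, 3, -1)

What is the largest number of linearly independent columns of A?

Row reduce to echelon form.
R2 ← R2 − (1/2)·R1: [0, 1/2, -1, 1/2]
R3 ← R3 + R1: [0, 0, 1, 2]
R6 ← R6 + (1/2)·R1: [0, -1/2, 0, -5/2]
R4 ← R4 + (2)·R2: [0, 0, -2, -4]
R5 ← R5 + (4)·R2: [0, 0, -2, -4]
R6 ← R6 + R2: [0, 0, -1, -2]
R4 ← R4 + (2)·R3: [0, 0, 0, 0]
R5 ← R5 + (2)·R3: [0, 0, 0, 0]
R6 ← R6 + R3: [0, 0, 0, 0]
Echelon form has 3 nonzero rows, so rank(A) = 3.
The rank gives the maximum number of linearly independent columns: 3.

3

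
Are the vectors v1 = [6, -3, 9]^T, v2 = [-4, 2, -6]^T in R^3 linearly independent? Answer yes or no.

Form the matrix with these vectors as rows and row reduce.
R2 ← R2 + (2/3)·R1: [0, 0, 0]
1 nonzero row, so the 2 vectors span a space of dimension 1.
Since 1 < 2, the vectors are linearly dependent.

no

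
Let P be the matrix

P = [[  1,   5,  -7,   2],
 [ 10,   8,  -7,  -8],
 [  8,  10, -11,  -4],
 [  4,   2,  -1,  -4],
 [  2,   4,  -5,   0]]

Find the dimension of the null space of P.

Row reduce to echelon form.
R2 ← R2 − (10)·R1: [0, -42, 63, -28]
R3 ← R3 − (8)·R1: [0, -30, 45, -20]
R4 ← R4 − (4)·R1: [0, -18, 27, -12]
R5 ← R5 − (2)·R1: [0, -6, 9, -4]
R3 ← R3 − (5/7)·R2: [0, 0, 0, 0]
R4 ← R4 − (3/7)·R2: [0, 0, 0, 0]
R5 ← R5 − (1/7)·R2: [0, 0, 0, 0]
2 nonzero rows, so rank(P) = 2.
P has 4 columns; by rank–nullity, nullity = 4 − 2 = 2.

2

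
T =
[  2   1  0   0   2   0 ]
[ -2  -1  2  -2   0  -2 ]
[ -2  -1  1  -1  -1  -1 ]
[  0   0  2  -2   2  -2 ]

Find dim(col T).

2

Row reduce to echelon form.
R2 ← R2 + R1: [0, 0, 2, -2, 2, -2]
R3 ← R3 + R1: [0, 0, 1, -1, 1, -1]
R3 ← R3 − (1/2)·R2: [0, 0, 0, 0, 0, 0]
R4 ← R4 − R2: [0, 0, 0, 0, 0, 0]
Echelon form has 2 nonzero rows, so rank(T) = 2.
The column space has dimension equal to the rank: 2.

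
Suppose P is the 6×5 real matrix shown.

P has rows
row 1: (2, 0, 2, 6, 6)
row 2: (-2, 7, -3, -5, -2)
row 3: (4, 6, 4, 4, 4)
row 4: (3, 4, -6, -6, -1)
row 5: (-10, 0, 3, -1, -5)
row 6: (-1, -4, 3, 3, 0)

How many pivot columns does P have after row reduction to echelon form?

4

Row reduce to echelon form.
R2 ← R2 + R1: [0, 7, -1, 1, 4]
R3 ← R3 − (2)·R1: [0, 6, 0, -8, -8]
R4 ← R4 − (3/2)·R1: [0, 4, -9, -15, -10]
R5 ← R5 + (5)·R1: [0, 0, 13, 29, 25]
R6 ← R6 + (1/2)·R1: [0, -4, 4, 6, 3]
R3 ← R3 − (6/7)·R2: [0, 0, 6/7, -62/7, -80/7]
R4 ← R4 − (4/7)·R2: [0, 0, -59/7, -109/7, -86/7]
R6 ← R6 + (4/7)·R2: [0, 0, 24/7, 46/7, 37/7]
R4 ← R4 + (59/6)·R3: [0, 0, 0, -308/3, -374/3]
R5 ← R5 − (91/6)·R3: [0, 0, 0, 490/3, 595/3]
R6 ← R6 − (4)·R3: [0, 0, 0, 42, 51]
R5 ← R5 + (35/22)·R4: [0, 0, 0, 0, 0]
R6 ← R6 + (9/22)·R4: [0, 0, 0, 0, 0]
Echelon form has 4 nonzero rows, so rank(P) = 4.
Each nonzero row contributes one pivot column: 4 pivot columns.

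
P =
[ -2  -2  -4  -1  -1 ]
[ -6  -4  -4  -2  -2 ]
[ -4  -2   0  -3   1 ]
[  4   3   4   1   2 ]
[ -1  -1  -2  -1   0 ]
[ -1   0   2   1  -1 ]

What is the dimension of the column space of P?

Row reduce to echelon form.
R2 ← R2 − (3)·R1: [0, 2, 8, 1, 1]
R3 ← R3 − (2)·R1: [0, 2, 8, -1, 3]
R4 ← R4 + (2)·R1: [0, -1, -4, -1, 0]
R5 ← R5 − (1/2)·R1: [0, 0, 0, -1/2, 1/2]
R6 ← R6 − (1/2)·R1: [0, 1, 4, 3/2, -1/2]
R3 ← R3 − R2: [0, 0, 0, -2, 2]
R4 ← R4 + (1/2)·R2: [0, 0, 0, -1/2, 1/2]
R6 ← R6 − (1/2)·R2: [0, 0, 0, 1, -1]
R4 ← R4 − (1/4)·R3: [0, 0, 0, 0, 0]
R5 ← R5 − (1/4)·R3: [0, 0, 0, 0, 0]
R6 ← R6 + (1/2)·R3: [0, 0, 0, 0, 0]
Echelon form has 3 nonzero rows, so rank(P) = 3.
The column space has dimension equal to the rank: 3.

3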